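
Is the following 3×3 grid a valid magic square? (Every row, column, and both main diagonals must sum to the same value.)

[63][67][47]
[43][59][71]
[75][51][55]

Row 1: 63 + 67 + 47 = 177.
Row 2: 43 + 59 + 71 = 173.
Row 3: 75 + 51 + 55 = 181.
Column 1: 63 + 43 + 75 = 181.
Column 2: 67 + 59 + 51 = 177.
Column 3: 47 + 71 + 55 = 173.
Main diagonal: 63 + 59 + 55 = 177.
Anti-diagonal: 47 + 59 + 75 = 181.

No — column 3 sums to 173 but row 3 sums to 181.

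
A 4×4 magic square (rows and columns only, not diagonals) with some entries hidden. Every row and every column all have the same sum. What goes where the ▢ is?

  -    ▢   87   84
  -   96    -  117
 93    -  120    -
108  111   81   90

105

Row 4 is complete and sums to 390; that is the magic constant.
Column 3: 87 + 120 + 81 + ? = 390, so (2,3) = 102.
Column 4 needs 390; the known cells sum to 291, so (3,4) = 99.
From row 2, 390 − (96 + 102 + 117) gives (2,1) = 75.
From row 3, 390 − (93 + 120 + 99) gives (3,2) = 78.
The remaining cell in column 1 is (1,1) = 390 − 276 = 114.
From column 2, 390 − (96 + 78 + 111) gives (1,2) = 105.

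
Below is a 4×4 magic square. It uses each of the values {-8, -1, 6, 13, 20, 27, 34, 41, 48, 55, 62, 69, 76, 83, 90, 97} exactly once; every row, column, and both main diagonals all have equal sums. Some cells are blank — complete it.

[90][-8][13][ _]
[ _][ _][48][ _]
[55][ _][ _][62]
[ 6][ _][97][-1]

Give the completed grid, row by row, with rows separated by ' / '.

The 16 entries sum to 712, so each line sums to 712/4 = 178.
From row 1, 178 − (90 + (-8) + 13) gives (1,4) = 83.
Row 4 must total 178; the given cells sum to 102, so (4,2) = 76.
Column 1 must total 178; the given cells sum to 151, so (2,1) = 27.
Column 3 needs 178; the known cells sum to 158, so (3,3) = 20.
Column 4 needs 178; the known cells sum to 144, so (2,4) = 34.
The remaining cell in main diagonal is (2,2) = 178 − 109 = 69.
The remaining cell in anti-diagonal is (3,2) = 178 − 137 = 41.

90 -8 13 83 / 27 69 48 34 / 55 41 20 62 / 6 76 97 -1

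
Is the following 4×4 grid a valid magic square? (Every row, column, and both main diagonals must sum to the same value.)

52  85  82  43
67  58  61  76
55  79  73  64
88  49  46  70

Row 1: 52 + 85 + 82 + 43 = 262.
Row 2: 67 + 58 + 61 + 76 = 262.
Row 3: 55 + 79 + 73 + 64 = 271.
Row 4: 88 + 49 + 46 + 70 = 253.
Column 1: 52 + 67 + 55 + 88 = 262.
Column 2: 85 + 58 + 79 + 49 = 271.
Column 3: 82 + 61 + 73 + 46 = 262.
Column 4: 43 + 76 + 64 + 70 = 253.
Main diagonal: 52 + 58 + 73 + 70 = 253.
Anti-diagonal: 43 + 61 + 79 + 88 = 271.

No — row 2 sums to 262 but main diagonal sums to 253.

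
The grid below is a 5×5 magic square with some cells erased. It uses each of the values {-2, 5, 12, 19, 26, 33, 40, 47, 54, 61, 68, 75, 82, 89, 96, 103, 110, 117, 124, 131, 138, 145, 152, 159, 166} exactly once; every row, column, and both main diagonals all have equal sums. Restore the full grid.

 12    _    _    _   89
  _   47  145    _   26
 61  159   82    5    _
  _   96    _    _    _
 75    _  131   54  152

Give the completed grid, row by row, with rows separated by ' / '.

The 25 entries sum to 2050, so each line sums to 2050/5 = 410.
The remaining cell in row 3 is (3,5) = 410 − 307 = 103.
The remaining cell in row 5 is (5,2) = 410 − 412 = -2.
The remaining cell in column 2 is (1,2) = 410 − 300 = 110.
Column 5 must total 410; the given cells sum to 370, so (4,5) = 40.
Main diagonal needs 410; the known cells sum to 293, so (4,4) = 117.
From anti-diagonal, 410 − (89 + 82 + 96 + 75) gives (2,4) = 68.
From row 2, 410 − (47 + 145 + 68 + 26) gives (2,1) = 124.
Column 1 must total 410; the given cells sum to 272, so (4,1) = 138.
Column 4 needs 410; the known cells sum to 244, so (1,4) = 166.
The remaining cell in row 1 is (1,3) = 410 − 377 = 33.
Row 4 needs 410; the known cells sum to 391, so (4,3) = 19.

12 110 33 166 89 / 124 47 145 68 26 / 61 159 82 5 103 / 138 96 19 117 40 / 75 -2 131 54 152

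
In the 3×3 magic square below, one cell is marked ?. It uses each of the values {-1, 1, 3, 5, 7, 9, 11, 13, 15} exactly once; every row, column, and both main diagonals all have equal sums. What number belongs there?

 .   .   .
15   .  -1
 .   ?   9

11

The 9 entries sum to 63, so each line sums to 63/3 = 21.
Using row 2: 15 + (-1) + ? → (2,2) = 21 − 14 = 7.
Column 3 must total 21; the given cells sum to 8, so (1,3) = 13.
Main diagonal needs 21; the known cells sum to 16, so (1,1) = 5.
Using anti-diagonal: 13 + 7 + ? → (3,1) = 21 − 20 = 1.
The remaining cell in row 1 is (1,2) = 21 − 18 = 3.
Using row 3: 1 + 9 + ? → (3,2) = 21 − 10 = 11.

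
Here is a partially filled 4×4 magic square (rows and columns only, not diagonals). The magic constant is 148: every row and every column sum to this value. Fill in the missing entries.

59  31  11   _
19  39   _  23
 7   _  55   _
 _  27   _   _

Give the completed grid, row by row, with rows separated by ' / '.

59 31 11 47 / 19 39 67 23 / 7 51 55 35 / 63 27 15 43

Row 1: 59 + 31 + 11 + ? = 148, so (1,4) = 47.
Row 2 needs 148; the known cells sum to 81, so (2,3) = 67.
Using column 1: 59 + 19 + 7 + ? → (4,1) = 148 − 85 = 63.
The remaining cell in column 2 is (3,2) = 148 − 97 = 51.
Column 3 needs 148; the known cells sum to 133, so (4,3) = 15.
Row 3: 7 + 51 + 55 + ? = 148, so (3,4) = 35.
Using row 4: 63 + 27 + 15 + ? → (4,4) = 148 − 105 = 43.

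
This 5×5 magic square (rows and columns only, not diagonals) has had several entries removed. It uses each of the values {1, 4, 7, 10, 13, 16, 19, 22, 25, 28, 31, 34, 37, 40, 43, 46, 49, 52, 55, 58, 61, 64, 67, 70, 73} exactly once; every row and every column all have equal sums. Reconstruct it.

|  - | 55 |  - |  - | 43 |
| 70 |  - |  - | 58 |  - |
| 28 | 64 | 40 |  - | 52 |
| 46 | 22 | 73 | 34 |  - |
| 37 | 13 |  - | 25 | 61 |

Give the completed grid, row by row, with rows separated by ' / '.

The 25 entries sum to 925, so each line sums to 925/5 = 185.
Using row 3: 28 + 64 + 40 + 52 + ? → (3,4) = 185 − 184 = 1.
Row 4 must total 185; the given cells sum to 175, so (4,5) = 10.
From row 5, 185 − (37 + 13 + 25 + 61) gives (5,3) = 49.
Column 1: 70 + 28 + 46 + 37 + ? = 185, so (1,1) = 4.
From column 2, 185 − (55 + 64 + 22 + 13) gives (2,2) = 31.
Column 4 needs 185; the known cells sum to 118, so (1,4) = 67.
Column 5 needs 185; the known cells sum to 166, so (2,5) = 19.
From row 1, 185 − (4 + 55 + 67 + 43) gives (1,3) = 16.
Row 2 needs 185; the known cells sum to 178, so (2,3) = 7.

4 55 16 67 43 / 70 31 7 58 19 / 28 64 40 1 52 / 46 22 73 34 10 / 37 13 49 25 61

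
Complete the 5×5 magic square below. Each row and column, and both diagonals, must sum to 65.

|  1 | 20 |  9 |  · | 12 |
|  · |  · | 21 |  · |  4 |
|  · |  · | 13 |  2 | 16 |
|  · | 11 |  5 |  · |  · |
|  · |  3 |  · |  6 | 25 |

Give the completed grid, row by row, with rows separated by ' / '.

1 20 9 23 12 / 18 7 21 15 4 / 10 24 13 2 16 / 22 11 5 19 8 / 14 3 17 6 25

From row 1, 65 − (1 + 20 + 9 + 12) gives (1,4) = 23.
Column 3: 9 + 21 + 13 + 5 + ? = 65, so (5,3) = 17.
Column 5 needs 65; the known cells sum to 57, so (4,5) = 8.
Using row 5: 3 + 17 + 6 + 25 + ? → (5,1) = 65 − 51 = 14.
Using anti-diagonal: 12 + 13 + 11 + 14 + ? → (2,4) = 65 − 50 = 15.
The remaining cell in column 4 is (4,4) = 65 − 46 = 19.
Main diagonal needs 65; the known cells sum to 58, so (2,2) = 7.
Using row 2: 7 + 21 + 15 + 4 + ? → (2,1) = 65 − 47 = 18.
Row 4: 11 + 5 + 19 + 8 + ? = 65, so (4,1) = 22.
Using column 1: 1 + 18 + 22 + 14 + ? → (3,1) = 65 − 55 = 10.
From column 2, 65 − (20 + 7 + 11 + 3) gives (3,2) = 24.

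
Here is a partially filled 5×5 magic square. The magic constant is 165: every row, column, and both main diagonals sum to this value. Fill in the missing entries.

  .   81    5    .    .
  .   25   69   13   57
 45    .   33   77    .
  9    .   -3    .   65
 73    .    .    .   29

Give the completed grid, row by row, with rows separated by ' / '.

37 81 5 49 -7 / 1 25 69 13 57 / 45 -11 33 77 21 / 9 53 -3 41 65 / 73 17 61 -15 29

Using row 2: 25 + 69 + 13 + 57 + ? → (2,1) = 165 − 164 = 1.
Using column 1: 1 + 45 + 9 + 73 + ? → (1,1) = 165 − 128 = 37.
The remaining cell in column 3 is (5,3) = 165 − 104 = 61.
From main diagonal, 165 − (37 + 25 + 33 + 29) gives (4,4) = 41.
Row 4 needs 165; the known cells sum to 112, so (4,2) = 53.
From anti-diagonal, 165 − (13 + 33 + 53 + 73) gives (1,5) = -7.
From row 1, 165 − (37 + 81 + 5 + (-7)) gives (1,4) = 49.
Using column 4: 49 + 13 + 77 + 41 + ? → (5,4) = 165 − 180 = -15.
Column 5: -7 + 57 + 65 + 29 + ? = 165, so (3,5) = 21.
Using row 3: 45 + 33 + 77 + 21 + ? → (3,2) = 165 − 176 = -11.
From row 5, 165 − (73 + 61 + (-15) + 29) gives (5,2) = 17.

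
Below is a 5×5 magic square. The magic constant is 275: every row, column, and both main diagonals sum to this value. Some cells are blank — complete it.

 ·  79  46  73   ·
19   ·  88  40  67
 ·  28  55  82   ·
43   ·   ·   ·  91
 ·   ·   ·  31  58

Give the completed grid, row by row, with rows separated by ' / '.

52 79 46 73 25 / 19 61 88 40 67 / 76 28 55 82 34 / 43 70 22 49 91 / 85 37 64 31 58

Row 2 must total 275; the given cells sum to 214, so (2,2) = 61.
Column 4 must total 275; the given cells sum to 226, so (4,4) = 49.
Main diagonal must total 275; the given cells sum to 223, so (1,1) = 52.
Row 1 must total 275; the given cells sum to 250, so (1,5) = 25.
Using column 5: 25 + 67 + 91 + 58 + ? → (3,5) = 275 − 241 = 34.
The remaining cell in row 3 is (3,1) = 275 − 199 = 76.
The remaining cell in column 1 is (5,1) = 275 − 190 = 85.
Anti-diagonal: 25 + 40 + 55 + 85 + ? = 275, so (4,2) = 70.
Row 4 needs 275; the known cells sum to 253, so (4,3) = 22.
Using column 2: 79 + 61 + 28 + 70 + ? → (5,2) = 275 − 238 = 37.
Using column 3: 46 + 88 + 55 + 22 + ? → (5,3) = 275 − 211 = 64.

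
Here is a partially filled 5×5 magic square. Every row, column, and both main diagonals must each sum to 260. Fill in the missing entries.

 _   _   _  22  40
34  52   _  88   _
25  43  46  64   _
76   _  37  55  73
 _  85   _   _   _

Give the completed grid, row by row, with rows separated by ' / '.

58 61 79 22 40 / 34 52 70 88 16 / 25 43 46 64 82 / 76 19 37 55 73 / 67 85 28 31 49

Row 3 needs 260; the known cells sum to 178, so (3,5) = 82.
From row 4, 260 − (76 + 37 + 55 + 73) gives (4,2) = 19.
The remaining cell in column 2 is (1,2) = 260 − 199 = 61.
Column 4 must total 260; the given cells sum to 229, so (5,4) = 31.
Using anti-diagonal: 40 + 88 + 46 + 19 + ? → (5,1) = 260 − 193 = 67.
Using column 1: 34 + 25 + 76 + 67 + ? → (1,1) = 260 − 202 = 58.
Main diagonal must total 260; the given cells sum to 211, so (5,5) = 49.
Using row 1: 58 + 61 + 22 + 40 + ? → (1,3) = 260 − 181 = 79.
From row 5, 260 − (67 + 85 + 31 + 49) gives (5,3) = 28.
Column 3 must total 260; the given cells sum to 190, so (2,3) = 70.
Column 5: 40 + 82 + 73 + 49 + ? = 260, so (2,5) = 16.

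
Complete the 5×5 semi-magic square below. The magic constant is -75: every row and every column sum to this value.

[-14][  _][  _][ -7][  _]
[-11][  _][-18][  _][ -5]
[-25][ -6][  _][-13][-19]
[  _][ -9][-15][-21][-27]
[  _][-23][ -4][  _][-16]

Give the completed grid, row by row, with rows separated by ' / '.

-14 -20 -26 -7 -8 / -11 -17 -18 -24 -5 / -25 -6 -12 -13 -19 / -3 -9 -15 -21 -27 / -22 -23 -4 -10 -16

Row 3: -25 + (-6) + (-13) + (-19) + ? = -75, so (3,3) = -12.
Row 4 needs -75; the known cells sum to -72, so (4,1) = -3.
Column 1 must total -75; the given cells sum to -53, so (5,1) = -22.
Column 3 must total -75; the given cells sum to -49, so (1,3) = -26.
Using column 5: -5 + (-19) + (-27) + (-16) + ? → (1,5) = -75 − (-67) = -8.
The remaining cell in row 1 is (1,2) = -75 − (-55) = -20.
Row 5 must total -75; the given cells sum to -65, so (5,4) = -10.
The remaining cell in column 2 is (2,2) = -75 − (-58) = -17.
Using column 4: -7 + (-13) + (-21) + (-10) + ? → (2,4) = -75 − (-51) = -24.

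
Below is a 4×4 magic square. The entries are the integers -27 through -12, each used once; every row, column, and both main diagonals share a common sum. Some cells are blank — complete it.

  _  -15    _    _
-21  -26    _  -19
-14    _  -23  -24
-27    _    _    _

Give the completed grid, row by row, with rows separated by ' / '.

-16 -15 -25 -22 / -21 -26 -12 -19 / -14 -17 -23 -24 / -27 -20 -18 -13

The entries are -27 through -12, which sum to -312, so each line sums to -312/4 = -78.
The remaining cell in row 2 is (2,3) = -78 − (-66) = -12.
Row 3 needs -78; the known cells sum to -61, so (3,2) = -17.
From column 1, -78 − (-21 + (-14) + (-27)) gives (1,1) = -16.
Column 2 needs -78; the known cells sum to -58, so (4,2) = -20.
Main diagonal must total -78; the given cells sum to -65, so (4,4) = -13.
The remaining cell in anti-diagonal is (1,4) = -78 − (-56) = -22.
Row 1: -16 + (-15) + (-22) + ? = -78, so (1,3) = -25.
Row 4: -27 + (-20) + (-13) + ? = -78, so (4,3) = -18.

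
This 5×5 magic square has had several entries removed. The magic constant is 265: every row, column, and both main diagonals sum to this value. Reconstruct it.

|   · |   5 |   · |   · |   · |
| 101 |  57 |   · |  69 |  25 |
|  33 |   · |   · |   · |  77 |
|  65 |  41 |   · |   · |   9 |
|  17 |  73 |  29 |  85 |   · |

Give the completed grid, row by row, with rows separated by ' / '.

49 5 81 37 93 / 101 57 13 69 25 / 33 89 45 21 77 / 65 41 97 53 9 / 17 73 29 85 61

Row 2 needs 265; the known cells sum to 252, so (2,3) = 13.
Row 5: 17 + 73 + 29 + 85 + ? = 265, so (5,5) = 61.
Column 1 must total 265; the given cells sum to 216, so (1,1) = 49.
From column 2, 265 − (5 + 57 + 41 + 73) gives (3,2) = 89.
From column 5, 265 − (25 + 77 + 9 + 61) gives (1,5) = 93.
From anti-diagonal, 265 − (93 + 69 + 41 + 17) gives (3,3) = 45.
Row 3 must total 265; the given cells sum to 244, so (3,4) = 21.
The remaining cell in main diagonal is (4,4) = 265 − 212 = 53.
From row 4, 265 − (65 + 41 + 53 + 9) gives (4,3) = 97.
The remaining cell in column 3 is (1,3) = 265 − 184 = 81.
Column 4: 69 + 21 + 53 + 85 + ? = 265, so (1,4) = 37.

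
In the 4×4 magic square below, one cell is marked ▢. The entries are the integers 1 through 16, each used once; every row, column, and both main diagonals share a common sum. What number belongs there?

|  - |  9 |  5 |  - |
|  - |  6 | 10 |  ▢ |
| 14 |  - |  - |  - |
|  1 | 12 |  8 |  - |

3

The entries are 1 through 16, which sum to 136, so each line sums to 136/4 = 34.
Row 4: 1 + 12 + 8 + ? = 34, so (4,4) = 13.
Using column 2: 9 + 6 + 12 + ? → (3,2) = 34 − 27 = 7.
Using column 3: 5 + 10 + 8 + ? → (3,3) = 34 − 23 = 11.
The remaining cell in main diagonal is (1,1) = 34 − 30 = 4.
The remaining cell in anti-diagonal is (1,4) = 34 − 18 = 16.
Row 3 must total 34; the given cells sum to 32, so (3,4) = 2.
Column 1 must total 34; the given cells sum to 19, so (2,1) = 15.
Column 4 needs 34; the known cells sum to 31, so (2,4) = 3.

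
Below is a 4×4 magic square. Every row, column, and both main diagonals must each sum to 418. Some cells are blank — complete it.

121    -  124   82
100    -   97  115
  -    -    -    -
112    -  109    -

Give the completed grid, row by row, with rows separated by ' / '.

121 91 124 82 / 100 106 97 115 / 85 127 88 118 / 112 94 109 103

The remaining cell in row 1 is (1,2) = 418 − 327 = 91.
Row 2 must total 418; the given cells sum to 312, so (2,2) = 106.
Column 1 must total 418; the given cells sum to 333, so (3,1) = 85.
Column 3 must total 418; the given cells sum to 330, so (3,3) = 88.
The remaining cell in main diagonal is (4,4) = 418 − 315 = 103.
Using anti-diagonal: 82 + 97 + 112 + ? → (3,2) = 418 − 291 = 127.
Row 3 must total 418; the given cells sum to 300, so (3,4) = 118.
From row 4, 418 − (112 + 109 + 103) gives (4,2) = 94.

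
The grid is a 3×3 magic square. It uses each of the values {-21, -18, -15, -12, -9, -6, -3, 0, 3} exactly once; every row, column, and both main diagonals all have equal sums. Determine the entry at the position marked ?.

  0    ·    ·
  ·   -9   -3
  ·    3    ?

The 9 entries sum to -81, so each line sums to -81/3 = -27.
Row 2 must total -27; the given cells sum to -12, so (2,1) = -15.
Column 1 must total -27; the given cells sum to -15, so (3,1) = -12.
Column 2 must total -27; the given cells sum to -6, so (1,2) = -21.
Main diagonal must total -27; the given cells sum to -9, so (3,3) = -18.

-18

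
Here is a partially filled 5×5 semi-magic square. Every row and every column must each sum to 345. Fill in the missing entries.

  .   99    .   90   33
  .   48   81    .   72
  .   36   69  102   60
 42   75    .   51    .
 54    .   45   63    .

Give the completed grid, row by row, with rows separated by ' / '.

66 99 57 90 33 / 105 48 81 39 72 / 78 36 69 102 60 / 42 75 93 51 84 / 54 87 45 63 96

Row 3: 36 + 69 + 102 + 60 + ? = 345, so (3,1) = 78.
Column 2 needs 345; the known cells sum to 258, so (5,2) = 87.
Column 4 must total 345; the given cells sum to 306, so (2,4) = 39.
Row 2 must total 345; the given cells sum to 240, so (2,1) = 105.
Row 5 needs 345; the known cells sum to 249, so (5,5) = 96.
From column 1, 345 − (105 + 78 + 42 + 54) gives (1,1) = 66.
Column 5 must total 345; the given cells sum to 261, so (4,5) = 84.
From row 1, 345 − (66 + 99 + 90 + 33) gives (1,3) = 57.
From row 4, 345 − (42 + 75 + 51 + 84) gives (4,3) = 93.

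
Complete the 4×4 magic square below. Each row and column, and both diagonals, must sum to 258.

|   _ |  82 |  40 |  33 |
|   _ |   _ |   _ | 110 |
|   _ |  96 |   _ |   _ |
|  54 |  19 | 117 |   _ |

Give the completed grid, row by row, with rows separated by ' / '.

Using row 1: 82 + 40 + 33 + ? → (1,1) = 258 − 155 = 103.
Row 4 must total 258; the given cells sum to 190, so (4,4) = 68.
Column 2 must total 258; the given cells sum to 197, so (2,2) = 61.
Column 4 must total 258; the given cells sum to 211, so (3,4) = 47.
The remaining cell in main diagonal is (3,3) = 258 − 232 = 26.
Anti-diagonal: 33 + 96 + 54 + ? = 258, so (2,3) = 75.
Row 2 must total 258; the given cells sum to 246, so (2,1) = 12.
Row 3: 96 + 26 + 47 + ? = 258, so (3,1) = 89.

103 82 40 33 / 12 61 75 110 / 89 96 26 47 / 54 19 117 68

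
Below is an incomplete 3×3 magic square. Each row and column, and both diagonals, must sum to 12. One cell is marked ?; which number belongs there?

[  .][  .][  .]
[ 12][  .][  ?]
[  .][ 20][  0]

-4

From row 3, 12 − (20 + 0) gives (3,1) = -8.
Column 1 must total 12; the given cells sum to 4, so (1,1) = 8.
The remaining cell in main diagonal is (2,2) = 12 − 8 = 4.
Anti-diagonal must total 12; the given cells sum to -4, so (1,3) = 16.
Using row 1: 8 + 16 + ? → (1,2) = 12 − 24 = -12.
The remaining cell in row 2 is (2,3) = 12 − 16 = -4.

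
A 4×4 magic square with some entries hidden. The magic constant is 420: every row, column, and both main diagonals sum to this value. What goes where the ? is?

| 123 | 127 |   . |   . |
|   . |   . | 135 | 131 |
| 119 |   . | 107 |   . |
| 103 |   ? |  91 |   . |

Column 1 needs 420; the known cells sum to 345, so (2,1) = 75.
Column 3 must total 420; the given cells sum to 333, so (1,3) = 87.
Using row 1: 123 + 127 + 87 + ? → (1,4) = 420 − 337 = 83.
Using row 2: 75 + 135 + 131 + ? → (2,2) = 420 − 341 = 79.
Main diagonal needs 420; the known cells sum to 309, so (4,4) = 111.
Anti-diagonal must total 420; the given cells sum to 321, so (3,2) = 99.
Row 3 must total 420; the given cells sum to 325, so (3,4) = 95.
Row 4 must total 420; the given cells sum to 305, so (4,2) = 115.

115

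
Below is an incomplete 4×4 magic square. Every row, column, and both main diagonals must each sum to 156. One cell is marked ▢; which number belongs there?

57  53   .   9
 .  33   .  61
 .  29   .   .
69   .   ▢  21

25

Row 1 needs 156; the known cells sum to 119, so (1,3) = 37.
The remaining cell in column 2 is (4,2) = 156 − 115 = 41.
Column 4 must total 156; the given cells sum to 91, so (3,4) = 65.
From main diagonal, 156 − (57 + 33 + 21) gives (3,3) = 45.
Using anti-diagonal: 9 + 29 + 69 + ? → (2,3) = 156 − 107 = 49.
Row 2: 33 + 49 + 61 + ? = 156, so (2,1) = 13.
Row 3 must total 156; the given cells sum to 139, so (3,1) = 17.
Using row 4: 69 + 41 + 21 + ? → (4,3) = 156 − 131 = 25.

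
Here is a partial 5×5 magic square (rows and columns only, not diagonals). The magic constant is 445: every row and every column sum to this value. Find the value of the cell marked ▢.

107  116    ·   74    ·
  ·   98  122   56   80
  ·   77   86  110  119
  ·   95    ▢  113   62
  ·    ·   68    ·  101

104

Using row 2: 98 + 122 + 56 + 80 + ? → (2,1) = 445 − 356 = 89.
Row 3: 77 + 86 + 110 + 119 + ? = 445, so (3,1) = 53.
Using column 2: 116 + 98 + 77 + 95 + ? → (5,2) = 445 − 386 = 59.
Column 4 needs 445; the known cells sum to 353, so (5,4) = 92.
The remaining cell in column 5 is (1,5) = 445 − 362 = 83.
From row 1, 445 − (107 + 116 + 74 + 83) gives (1,3) = 65.
The remaining cell in row 5 is (5,1) = 445 − 320 = 125.
Column 1: 107 + 89 + 53 + 125 + ? = 445, so (4,1) = 71.
Column 3 must total 445; the given cells sum to 341, so (4,3) = 104.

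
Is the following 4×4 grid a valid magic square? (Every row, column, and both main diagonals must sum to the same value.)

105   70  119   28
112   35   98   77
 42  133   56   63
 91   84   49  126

No — column 1 sums to 350 but main diagonal sums to 322.

Row 1: 105 + 70 + 119 + 28 = 322.
Row 2: 112 + 35 + 98 + 77 = 322.
Row 3: 42 + 133 + 56 + 63 = 294.
Row 4: 91 + 84 + 49 + 126 = 350.
Column 1: 105 + 112 + 42 + 91 = 350.
Column 2: 70 + 35 + 133 + 84 = 322.
Column 3: 119 + 98 + 56 + 49 = 322.
Column 4: 28 + 77 + 63 + 126 = 294.
Main diagonal: 105 + 35 + 56 + 126 = 322.
Anti-diagonal: 28 + 98 + 133 + 91 = 350.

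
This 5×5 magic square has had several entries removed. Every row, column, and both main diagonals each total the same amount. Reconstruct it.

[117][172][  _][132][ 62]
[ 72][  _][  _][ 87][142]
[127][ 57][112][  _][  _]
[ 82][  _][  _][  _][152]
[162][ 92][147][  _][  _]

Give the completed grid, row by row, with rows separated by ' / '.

Column 1 is already complete: 117 + 72 + 127 + 82 + 162 = 560, so that is the magic constant.
Row 1 must total 560; the given cells sum to 483, so (1,3) = 77.
Anti-diagonal must total 560; the given cells sum to 423, so (4,2) = 137.
From column 2, 560 − (172 + 57 + 137 + 92) gives (2,2) = 102.
From row 2, 560 − (72 + 102 + 87 + 142) gives (2,3) = 157.
Column 3 must total 560; the given cells sum to 493, so (4,3) = 67.
Row 4: 82 + 137 + 67 + 152 + ? = 560, so (4,4) = 122.
Main diagonal: 117 + 102 + 112 + 122 + ? = 560, so (5,5) = 107.
Row 5 must total 560; the given cells sum to 508, so (5,4) = 52.
Column 4 must total 560; the given cells sum to 393, so (3,4) = 167.
The remaining cell in column 5 is (3,5) = 560 − 463 = 97.

117 172 77 132 62 / 72 102 157 87 142 / 127 57 112 167 97 / 82 137 67 122 152 / 162 92 147 52 107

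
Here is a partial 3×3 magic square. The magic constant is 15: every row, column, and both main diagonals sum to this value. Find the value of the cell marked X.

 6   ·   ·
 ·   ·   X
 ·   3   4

9

Row 3: 3 + 4 + ? = 15, so (3,1) = 8.
Using column 1: 6 + 8 + ? → (2,1) = 15 − 14 = 1.
Main diagonal: 6 + 4 + ? = 15, so (2,2) = 5.
Anti-diagonal needs 15; the known cells sum to 13, so (1,3) = 2.
Using row 1: 6 + 2 + ? → (1,2) = 15 − 8 = 7.
Row 2: 1 + 5 + ? = 15, so (2,3) = 9.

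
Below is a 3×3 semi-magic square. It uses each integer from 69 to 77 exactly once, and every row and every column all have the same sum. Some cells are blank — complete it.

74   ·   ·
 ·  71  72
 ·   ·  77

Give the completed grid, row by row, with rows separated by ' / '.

The entries are 69 through 77, which sum to 657, so each line sums to 657/3 = 219.
Row 2 must total 219; the given cells sum to 143, so (2,1) = 76.
Column 1 must total 219; the given cells sum to 150, so (3,1) = 69.
Using column 3: 72 + 77 + ? → (1,3) = 219 − 149 = 70.
Row 1 needs 219; the known cells sum to 144, so (1,2) = 75.
Row 3 needs 219; the known cells sum to 146, so (3,2) = 73.

74 75 70 / 76 71 72 / 69 73 77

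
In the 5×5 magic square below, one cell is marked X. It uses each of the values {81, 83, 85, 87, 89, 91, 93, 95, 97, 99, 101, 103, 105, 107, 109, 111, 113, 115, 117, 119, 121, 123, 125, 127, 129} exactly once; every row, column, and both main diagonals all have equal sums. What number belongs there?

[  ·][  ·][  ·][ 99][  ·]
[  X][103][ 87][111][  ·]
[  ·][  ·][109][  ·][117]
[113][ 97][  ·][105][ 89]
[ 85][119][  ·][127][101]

129

The 25 entries sum to 2625, so each line sums to 2625/5 = 525.
Row 4 must total 525; the given cells sum to 404, so (4,3) = 121.
The remaining cell in row 5 is (5,3) = 525 − 432 = 93.
The remaining cell in column 3 is (1,3) = 525 − 410 = 115.
Column 4: 99 + 111 + 105 + 127 + ? = 525, so (3,4) = 83.
Using main diagonal: 103 + 109 + 105 + 101 + ? → (1,1) = 525 − 418 = 107.
From anti-diagonal, 525 − (111 + 109 + 97 + 85) gives (1,5) = 123.
Row 1 needs 525; the known cells sum to 444, so (1,2) = 81.
From column 2, 525 − (81 + 103 + 97 + 119) gives (3,2) = 125.
From column 5, 525 − (123 + 117 + 89 + 101) gives (2,5) = 95.
From row 2, 525 − (103 + 87 + 111 + 95) gives (2,1) = 129.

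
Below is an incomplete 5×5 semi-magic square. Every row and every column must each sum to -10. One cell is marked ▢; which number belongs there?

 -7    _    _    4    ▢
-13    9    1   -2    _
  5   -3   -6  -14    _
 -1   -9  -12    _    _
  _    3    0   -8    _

-4

Using row 2: -13 + 9 + 1 + (-2) + ? → (2,5) = -10 − (-5) = -5.
Using row 3: 5 + (-3) + (-6) + (-14) + ? → (3,5) = -10 − (-18) = 8.
Column 1 must total -10; the given cells sum to -16, so (5,1) = 6.
Column 2 needs -10; the known cells sum to 0, so (1,2) = -10.
From column 3, -10 − (1 + (-6) + (-12) + 0) gives (1,3) = 7.
Using column 4: 4 + (-2) + (-14) + (-8) + ? → (4,4) = -10 − (-20) = 10.
Row 1 must total -10; the given cells sum to -6, so (1,5) = -4.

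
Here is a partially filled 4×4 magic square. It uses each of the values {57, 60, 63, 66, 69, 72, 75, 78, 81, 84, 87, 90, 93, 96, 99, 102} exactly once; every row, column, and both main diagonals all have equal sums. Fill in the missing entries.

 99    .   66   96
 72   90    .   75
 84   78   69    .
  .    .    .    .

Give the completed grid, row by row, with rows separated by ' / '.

The 16 entries sum to 1272, so each line sums to 1272/4 = 318.
The remaining cell in row 1 is (1,2) = 318 − 261 = 57.
Row 2 needs 318; the known cells sum to 237, so (2,3) = 81.
Row 3 needs 318; the known cells sum to 231, so (3,4) = 87.
From column 1, 318 − (99 + 72 + 84) gives (4,1) = 63.
Using column 2: 57 + 90 + 78 + ? → (4,2) = 318 − 225 = 93.
From column 3, 318 − (66 + 81 + 69) gives (4,3) = 102.
Column 4 must total 318; the given cells sum to 258, so (4,4) = 60.

99 57 66 96 / 72 90 81 75 / 84 78 69 87 / 63 93 102 60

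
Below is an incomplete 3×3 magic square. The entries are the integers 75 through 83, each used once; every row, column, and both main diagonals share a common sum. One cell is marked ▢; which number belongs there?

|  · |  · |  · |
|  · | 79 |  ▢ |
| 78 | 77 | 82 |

The entries are 75 through 83, which sum to 711, so each line sums to 711/3 = 237.
From column 2, 237 − (79 + 77) gives (1,2) = 81.
Main diagonal must total 237; the given cells sum to 161, so (1,1) = 76.
From anti-diagonal, 237 − (79 + 78) gives (1,3) = 80.
Column 1 must total 237; the given cells sum to 154, so (2,1) = 83.
Column 3 must total 237; the given cells sum to 162, so (2,3) = 75.

75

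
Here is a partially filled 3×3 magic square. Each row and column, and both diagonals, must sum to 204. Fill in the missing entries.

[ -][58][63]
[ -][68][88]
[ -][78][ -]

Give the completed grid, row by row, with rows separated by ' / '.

Using row 1: 58 + 63 + ? → (1,1) = 204 − 121 = 83.
Row 2 must total 204; the given cells sum to 156, so (2,1) = 48.
Using column 1: 83 + 48 + ? → (3,1) = 204 − 131 = 73.
The remaining cell in column 3 is (3,3) = 204 − 151 = 53.

83 58 63 / 48 68 88 / 73 78 53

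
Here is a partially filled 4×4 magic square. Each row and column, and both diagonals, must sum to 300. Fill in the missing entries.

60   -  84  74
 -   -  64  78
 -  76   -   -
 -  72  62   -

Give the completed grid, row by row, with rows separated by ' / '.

Row 1: 60 + 84 + 74 + ? = 300, so (1,2) = 82.
Using column 2: 82 + 76 + 72 + ? → (2,2) = 300 − 230 = 70.
From column 3, 300 − (84 + 64 + 62) gives (3,3) = 90.
Main diagonal: 60 + 70 + 90 + ? = 300, so (4,4) = 80.
From anti-diagonal, 300 − (74 + 64 + 76) gives (4,1) = 86.
Row 2 needs 300; the known cells sum to 212, so (2,1) = 88.
Using column 1: 60 + 88 + 86 + ? → (3,1) = 300 − 234 = 66.
Using column 4: 74 + 78 + 80 + ? → (3,4) = 300 − 232 = 68.

60 82 84 74 / 88 70 64 78 / 66 76 90 68 / 86 72 62 80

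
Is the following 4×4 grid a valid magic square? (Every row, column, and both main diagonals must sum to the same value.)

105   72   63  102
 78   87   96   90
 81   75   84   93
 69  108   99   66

Row 1: 105 + 72 + 63 + 102 = 342.
Row 2: 78 + 87 + 96 + 90 = 351.
Row 3: 81 + 75 + 84 + 93 = 333.
Row 4: 69 + 108 + 99 + 66 = 342.
Column 1: 105 + 78 + 81 + 69 = 333.
Column 2: 72 + 87 + 75 + 108 = 342.
Column 3: 63 + 96 + 84 + 99 = 342.
Column 4: 102 + 90 + 93 + 66 = 351.
Main diagonal: 105 + 87 + 84 + 66 = 342.
Anti-diagonal: 102 + 96 + 75 + 69 = 342.

No — column 4 sums to 351 but main diagonal sums to 342.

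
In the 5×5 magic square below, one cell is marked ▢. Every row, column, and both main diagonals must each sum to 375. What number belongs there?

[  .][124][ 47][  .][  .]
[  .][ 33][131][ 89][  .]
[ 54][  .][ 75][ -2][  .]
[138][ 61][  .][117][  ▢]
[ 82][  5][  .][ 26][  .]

40

The remaining cell in column 2 is (3,2) = 375 − 223 = 152.
Column 4 must total 375; the given cells sum to 230, so (1,4) = 145.
Using anti-diagonal: 89 + 75 + 61 + 82 + ? → (1,5) = 375 − 307 = 68.
Row 1: 124 + 47 + 145 + 68 + ? = 375, so (1,1) = -9.
Row 3 must total 375; the given cells sum to 279, so (3,5) = 96.
Using column 1: -9 + 54 + 138 + 82 + ? → (2,1) = 375 − 265 = 110.
Main diagonal must total 375; the given cells sum to 216, so (5,5) = 159.
Row 2 needs 375; the known cells sum to 363, so (2,5) = 12.
Using row 5: 82 + 5 + 26 + 159 + ? → (5,3) = 375 − 272 = 103.
From column 3, 375 − (47 + 131 + 75 + 103) gives (4,3) = 19.
Using column 5: 68 + 12 + 96 + 159 + ? → (4,5) = 375 − 335 = 40.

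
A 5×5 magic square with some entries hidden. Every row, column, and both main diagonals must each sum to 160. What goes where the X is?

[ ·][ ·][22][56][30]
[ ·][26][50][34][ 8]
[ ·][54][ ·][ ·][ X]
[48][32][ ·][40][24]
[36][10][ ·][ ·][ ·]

46

Row 2 must total 160; the given cells sum to 118, so (2,1) = 42.
Row 4 must total 160; the given cells sum to 144, so (4,3) = 16.
Column 2: 26 + 54 + 32 + 10 + ? = 160, so (1,2) = 38.
Anti-diagonal must total 160; the given cells sum to 132, so (3,3) = 28.
The remaining cell in row 1 is (1,1) = 160 − 146 = 14.
Column 1 must total 160; the given cells sum to 140, so (3,1) = 20.
Column 3 needs 160; the known cells sum to 116, so (5,3) = 44.
Main diagonal needs 160; the known cells sum to 108, so (5,5) = 52.
Row 5 must total 160; the given cells sum to 142, so (5,4) = 18.
Column 4 must total 160; the given cells sum to 148, so (3,4) = 12.
Using column 5: 30 + 8 + 24 + 52 + ? → (3,5) = 160 − 114 = 46.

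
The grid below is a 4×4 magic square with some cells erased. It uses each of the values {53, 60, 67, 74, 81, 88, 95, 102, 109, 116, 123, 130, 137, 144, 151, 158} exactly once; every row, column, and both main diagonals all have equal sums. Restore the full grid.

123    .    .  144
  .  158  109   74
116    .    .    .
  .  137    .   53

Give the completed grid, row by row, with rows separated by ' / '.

123 60 95 144 / 81 158 109 74 / 116 67 88 151 / 102 137 130 53

The 16 entries sum to 1688, so each line sums to 1688/4 = 422.
From row 2, 422 − (158 + 109 + 74) gives (2,1) = 81.
The remaining cell in column 1 is (4,1) = 422 − 320 = 102.
From column 4, 422 − (144 + 74 + 53) gives (3,4) = 151.
From main diagonal, 422 − (123 + 158 + 53) gives (3,3) = 88.
From anti-diagonal, 422 − (144 + 109 + 102) gives (3,2) = 67.
From row 4, 422 − (102 + 137 + 53) gives (4,3) = 130.
Column 2 must total 422; the given cells sum to 362, so (1,2) = 60.
From column 3, 422 − (109 + 88 + 130) gives (1,3) = 95.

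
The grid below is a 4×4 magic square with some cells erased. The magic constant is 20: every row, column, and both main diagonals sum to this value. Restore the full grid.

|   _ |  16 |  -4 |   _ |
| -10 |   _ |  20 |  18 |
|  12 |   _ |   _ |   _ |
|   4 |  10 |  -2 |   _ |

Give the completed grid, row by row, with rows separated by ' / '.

14 16 -4 -6 / -10 -8 20 18 / 12 2 6 0 / 4 10 -2 8

From row 2, 20 − (-10 + 20 + 18) gives (2,2) = -8.
Row 4 needs 20; the known cells sum to 12, so (4,4) = 8.
Using column 1: -10 + 12 + 4 + ? → (1,1) = 20 − 6 = 14.
Column 2 needs 20; the known cells sum to 18, so (3,2) = 2.
Column 3 must total 20; the given cells sum to 14, so (3,3) = 6.
The remaining cell in anti-diagonal is (1,4) = 20 − 26 = -6.
The remaining cell in row 3 is (3,4) = 20 − 20 = 0.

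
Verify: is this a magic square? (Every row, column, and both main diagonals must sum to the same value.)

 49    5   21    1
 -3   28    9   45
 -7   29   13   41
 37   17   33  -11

Row 1: 49 + 5 + 21 + 1 = 76.
Row 2: -3 + 28 + 9 + 45 = 79.
Row 3: -7 + 29 + 13 + 41 = 76.
Row 4: 37 + 17 + 33 + (-11) = 76.
Column 1: 49 + (-3) + (-7) + 37 = 76.
Column 2: 5 + 28 + 29 + 17 = 79.
Column 3: 21 + 9 + 13 + 33 = 76.
Column 4: 1 + 45 + 41 + (-11) = 76.
Main diagonal: 49 + 28 + 13 + (-11) = 79.
Anti-diagonal: 1 + 9 + 29 + 37 = 76.

No — column 2 sums to 79 but row 4 sums to 76.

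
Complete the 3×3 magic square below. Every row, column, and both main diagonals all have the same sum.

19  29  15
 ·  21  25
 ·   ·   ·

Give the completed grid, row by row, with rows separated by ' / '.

19 29 15 / 17 21 25 / 27 13 23

Row 1 is already complete: 19 + 29 + 15 = 63, so that is the magic constant.
The remaining cell in row 2 is (2,1) = 63 − 46 = 17.
Column 1 needs 63; the known cells sum to 36, so (3,1) = 27.
Using column 2: 29 + 21 + ? → (3,2) = 63 − 50 = 13.
Column 3: 15 + 25 + ? = 63, so (3,3) = 23.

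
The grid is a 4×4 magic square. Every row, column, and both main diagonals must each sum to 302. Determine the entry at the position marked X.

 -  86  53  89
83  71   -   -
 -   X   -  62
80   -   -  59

77

Row 1: 86 + 53 + 89 + ? = 302, so (1,1) = 74.
The remaining cell in column 1 is (3,1) = 302 − 237 = 65.
The remaining cell in column 4 is (2,4) = 302 − 210 = 92.
Using main diagonal: 74 + 71 + 59 + ? → (3,3) = 302 − 204 = 98.
Row 2 must total 302; the given cells sum to 246, so (2,3) = 56.
Using row 3: 65 + 98 + 62 + ? → (3,2) = 302 − 225 = 77.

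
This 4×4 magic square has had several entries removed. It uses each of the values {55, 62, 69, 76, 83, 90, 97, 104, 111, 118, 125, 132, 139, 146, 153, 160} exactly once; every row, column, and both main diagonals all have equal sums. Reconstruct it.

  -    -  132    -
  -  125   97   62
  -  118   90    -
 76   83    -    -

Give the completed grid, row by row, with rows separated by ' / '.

The 16 entries sum to 1720, so each line sums to 1720/4 = 430.
From row 2, 430 − (125 + 97 + 62) gives (2,1) = 146.
From column 2, 430 − (125 + 118 + 83) gives (1,2) = 104.
From column 3, 430 − (132 + 97 + 90) gives (4,3) = 111.
From anti-diagonal, 430 − (97 + 118 + 76) gives (1,4) = 139.
Row 1 must total 430; the given cells sum to 375, so (1,1) = 55.
Using row 4: 76 + 83 + 111 + ? → (4,4) = 430 − 270 = 160.
The remaining cell in column 1 is (3,1) = 430 − 277 = 153.
Column 4 must total 430; the given cells sum to 361, so (3,4) = 69.

55 104 132 139 / 146 125 97 62 / 153 118 90 69 / 76 83 111 160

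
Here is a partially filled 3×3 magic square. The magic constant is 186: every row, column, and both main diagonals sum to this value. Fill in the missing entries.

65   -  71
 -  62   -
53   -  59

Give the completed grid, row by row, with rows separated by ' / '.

The remaining cell in row 1 is (1,2) = 186 − 136 = 50.
From row 3, 186 − (53 + 59) gives (3,2) = 74.
The remaining cell in column 1 is (2,1) = 186 − 118 = 68.
From column 3, 186 − (71 + 59) gives (2,3) = 56.

65 50 71 / 68 62 56 / 53 74 59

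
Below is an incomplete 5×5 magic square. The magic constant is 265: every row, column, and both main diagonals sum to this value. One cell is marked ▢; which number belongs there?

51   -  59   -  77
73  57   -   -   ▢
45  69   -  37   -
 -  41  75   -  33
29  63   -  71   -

39

Using column 1: 51 + 73 + 45 + 29 + ? → (4,1) = 265 − 198 = 67.
The remaining cell in column 2 is (1,2) = 265 − 230 = 35.
Row 1 needs 265; the known cells sum to 222, so (1,4) = 43.
Using row 4: 67 + 41 + 75 + 33 + ? → (4,4) = 265 − 216 = 49.
From column 4, 265 − (43 + 37 + 49 + 71) gives (2,4) = 65.
Anti-diagonal: 77 + 65 + 41 + 29 + ? = 265, so (3,3) = 53.
From row 3, 265 − (45 + 69 + 53 + 37) gives (3,5) = 61.
Using main diagonal: 51 + 57 + 53 + 49 + ? → (5,5) = 265 − 210 = 55.
Row 5 needs 265; the known cells sum to 218, so (5,3) = 47.
The remaining cell in column 3 is (2,3) = 265 − 234 = 31.
Using column 5: 77 + 61 + 33 + 55 + ? → (2,5) = 265 − 226 = 39.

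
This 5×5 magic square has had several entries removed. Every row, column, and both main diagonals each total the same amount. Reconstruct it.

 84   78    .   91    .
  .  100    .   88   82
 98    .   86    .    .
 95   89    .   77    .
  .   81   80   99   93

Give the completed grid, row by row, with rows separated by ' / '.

84 78 97 91 90 / 76 100 94 88 82 / 98 92 86 85 79 / 95 89 83 77 96 / 87 81 80 99 93

Main diagonal is already complete: 84 + 100 + 86 + 77 + 93 = 440, so that is the magic constant.
The remaining cell in row 5 is (5,1) = 440 − 353 = 87.
Using column 1: 84 + 98 + 95 + 87 + ? → (2,1) = 440 − 364 = 76.
Column 2 needs 440; the known cells sum to 348, so (3,2) = 92.
Column 4 must total 440; the given cells sum to 355, so (3,4) = 85.
The remaining cell in anti-diagonal is (1,5) = 440 − 350 = 90.
Row 1 must total 440; the given cells sum to 343, so (1,3) = 97.
Row 2: 76 + 100 + 88 + 82 + ? = 440, so (2,3) = 94.
From row 3, 440 − (98 + 92 + 86 + 85) gives (3,5) = 79.
Column 3 needs 440; the known cells sum to 357, so (4,3) = 83.
Column 5 must total 440; the given cells sum to 344, so (4,5) = 96.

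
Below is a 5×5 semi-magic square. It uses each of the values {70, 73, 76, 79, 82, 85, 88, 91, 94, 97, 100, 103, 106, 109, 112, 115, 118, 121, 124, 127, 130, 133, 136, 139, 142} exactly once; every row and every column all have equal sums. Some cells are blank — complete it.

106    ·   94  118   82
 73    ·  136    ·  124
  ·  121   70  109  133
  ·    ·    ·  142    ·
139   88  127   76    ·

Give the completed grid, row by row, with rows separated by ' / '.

106 130 94 118 82 / 73 112 136 85 124 / 97 121 70 109 133 / 115 79 103 142 91 / 139 88 127 76 100

The 25 entries sum to 2650, so each line sums to 2650/5 = 530.
Row 1 needs 530; the known cells sum to 400, so (1,2) = 130.
The remaining cell in row 3 is (3,1) = 530 − 433 = 97.
From row 5, 530 − (139 + 88 + 127 + 76) gives (5,5) = 100.
The remaining cell in column 1 is (4,1) = 530 − 415 = 115.
From column 3, 530 − (94 + 136 + 70 + 127) gives (4,3) = 103.
Column 4 must total 530; the given cells sum to 445, so (2,4) = 85.
Column 5 must total 530; the given cells sum to 439, so (4,5) = 91.
Row 2: 73 + 136 + 85 + 124 + ? = 530, so (2,2) = 112.
The remaining cell in row 4 is (4,2) = 530 − 451 = 79.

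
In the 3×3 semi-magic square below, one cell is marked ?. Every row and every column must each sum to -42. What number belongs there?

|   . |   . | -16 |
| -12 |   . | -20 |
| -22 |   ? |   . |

Using row 2: -12 + (-20) + ? → (2,2) = -42 − (-32) = -10.
Column 1: -12 + (-22) + ? = -42, so (1,1) = -8.
The remaining cell in column 3 is (3,3) = -42 − (-36) = -6.
Row 1 must total -42; the given cells sum to -24, so (1,2) = -18.
Row 3 must total -42; the given cells sum to -28, so (3,2) = -14.

-14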